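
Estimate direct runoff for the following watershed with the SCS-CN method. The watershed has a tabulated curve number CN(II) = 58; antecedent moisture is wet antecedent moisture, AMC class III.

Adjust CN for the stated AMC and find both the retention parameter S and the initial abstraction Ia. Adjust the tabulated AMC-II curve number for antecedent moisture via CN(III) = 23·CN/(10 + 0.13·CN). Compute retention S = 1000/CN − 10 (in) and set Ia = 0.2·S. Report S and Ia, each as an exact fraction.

Adjust CN=58 to AMC III: 23·58/(10 + 0.13·58) → 1334 ÷ (877/50) = 66700/877 ≈ 76.055
Retention S: 1000/CN − 10 with CN=76.055 → S = 2100/667 ≈ 3.148 in
Initial abstraction Ia = S/5 = (2100/667)/5 = 420/667 ≈ 0.630 in

S = 2100/667 in ≈ 3.148 in; Ia = 420/667 in ≈ 0.630 in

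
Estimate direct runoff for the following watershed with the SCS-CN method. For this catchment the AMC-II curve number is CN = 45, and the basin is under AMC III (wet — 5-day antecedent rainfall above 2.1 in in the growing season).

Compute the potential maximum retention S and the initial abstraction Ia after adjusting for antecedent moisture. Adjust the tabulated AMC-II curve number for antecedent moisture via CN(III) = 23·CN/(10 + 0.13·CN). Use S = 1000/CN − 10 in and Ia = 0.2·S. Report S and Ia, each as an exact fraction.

S = 1100/207 in ≈ 5.314 in; Ia = 220/207 in ≈ 1.063 in

Adjust CN=45 to AMC III: 23·45/(10 + 0.13·45) → 1035 ÷ (317/20) = 20700/317 ≈ 65.300
Retention S: 1000/CN − 10 with CN=65.300 → S = 1100/207 ≈ 5.314 in
Ia = 0.2·(1100/207) = 220/207 in ≈ 1.063 in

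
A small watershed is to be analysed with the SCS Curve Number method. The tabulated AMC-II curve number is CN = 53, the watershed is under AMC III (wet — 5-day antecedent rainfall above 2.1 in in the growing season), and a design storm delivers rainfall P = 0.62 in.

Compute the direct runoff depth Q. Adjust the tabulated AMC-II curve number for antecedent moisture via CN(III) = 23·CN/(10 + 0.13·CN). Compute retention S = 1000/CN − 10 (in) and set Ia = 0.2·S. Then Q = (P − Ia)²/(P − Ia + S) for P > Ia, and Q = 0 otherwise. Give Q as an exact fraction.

Q = 0 in ≈ 0.000 in

Wet (AMC III): CN(III) = 23·53/(10 + 0.13·53) = 1219/(1689/100) = 121900/1689 ≈ 72.173
Max retention: S = 1000/(121900/1689) − 10 = 4700/1219 in (≈ 3.856 in)
Initial abstraction Ia = S/5 = (4700/1219)/5 = 940/1219 ≈ 0.771 in
P = 0.620 ≤ Ia = 0.771 in: entire storm abstracted, Q = 0.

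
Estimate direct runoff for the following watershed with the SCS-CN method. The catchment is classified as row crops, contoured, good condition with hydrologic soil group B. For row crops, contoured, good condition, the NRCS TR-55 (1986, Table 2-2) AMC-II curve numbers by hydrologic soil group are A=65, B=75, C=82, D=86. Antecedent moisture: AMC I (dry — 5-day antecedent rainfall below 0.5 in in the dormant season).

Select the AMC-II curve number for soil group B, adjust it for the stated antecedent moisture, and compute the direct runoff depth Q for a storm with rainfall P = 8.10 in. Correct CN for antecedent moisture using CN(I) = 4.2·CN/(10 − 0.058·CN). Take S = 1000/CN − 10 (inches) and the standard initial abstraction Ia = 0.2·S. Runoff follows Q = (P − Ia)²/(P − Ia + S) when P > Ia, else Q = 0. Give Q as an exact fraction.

NRCS table: row crops, contoured, good condition, soil group B → CN(II) = 75
Dry (AMC I): CN(I) = 4.2·75/(10 − 0.058·75) = 315/(113/20) = 6300/113 ≈ 55.752
S = 1000/(6300/113) − 10 = 500/63 in ≈ 7.937 in
Ia = 0.2S: 0.2·7.937 = 1.587 in (exactly 100/63)
Since P=8.100 > Ia=1.587: effective rainfall P−Ia = 4103/630 in
Runoff Q = (P−Ia)²/(P−Ia+S) = (6.513)²/(6.513+7.937) = 16834609/5734890 ≈ 2.935 in

Q = 16834609/5734890 in ≈ 2.935 in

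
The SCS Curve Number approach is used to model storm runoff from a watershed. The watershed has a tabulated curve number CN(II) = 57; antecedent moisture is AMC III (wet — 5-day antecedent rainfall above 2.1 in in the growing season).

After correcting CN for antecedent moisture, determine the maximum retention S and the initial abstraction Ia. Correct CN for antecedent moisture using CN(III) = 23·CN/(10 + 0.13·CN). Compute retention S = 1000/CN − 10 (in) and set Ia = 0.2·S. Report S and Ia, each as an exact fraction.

Wet (AMC III): CN(III) = 23·57/(10 + 0.13·57) = 1311/(1741/100) = 131100/1741 ≈ 75.302
S = 1000/(131100/1741) − 10 = 4300/1311 in ≈ 3.280 in
Initial abstraction Ia = S/5 = (4300/1311)/5 = 860/1311 ≈ 0.656 in

S = 4300/1311 in ≈ 3.280 in; Ia = 860/1311 in ≈ 0.656 in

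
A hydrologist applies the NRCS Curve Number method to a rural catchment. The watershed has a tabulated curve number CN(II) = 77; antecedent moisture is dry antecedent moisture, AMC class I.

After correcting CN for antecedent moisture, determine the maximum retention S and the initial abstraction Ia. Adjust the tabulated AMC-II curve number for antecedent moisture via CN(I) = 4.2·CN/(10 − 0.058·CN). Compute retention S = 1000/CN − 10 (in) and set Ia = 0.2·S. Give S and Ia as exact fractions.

S = 11500/1617 in ≈ 7.112 in; Ia = 2300/1617 in ≈ 1.422 in

CN(I) from CN(II)=77: (4.2·77)/(10 − 0.058·77) = 161700/2767 ≈ 58.439
Max retention: S = 1000/(161700/2767) − 10 = 11500/1617 in (≈ 7.112 in)
Ia = 0.2S: 0.2·7.112 = 1.422 in (exactly 2300/1617)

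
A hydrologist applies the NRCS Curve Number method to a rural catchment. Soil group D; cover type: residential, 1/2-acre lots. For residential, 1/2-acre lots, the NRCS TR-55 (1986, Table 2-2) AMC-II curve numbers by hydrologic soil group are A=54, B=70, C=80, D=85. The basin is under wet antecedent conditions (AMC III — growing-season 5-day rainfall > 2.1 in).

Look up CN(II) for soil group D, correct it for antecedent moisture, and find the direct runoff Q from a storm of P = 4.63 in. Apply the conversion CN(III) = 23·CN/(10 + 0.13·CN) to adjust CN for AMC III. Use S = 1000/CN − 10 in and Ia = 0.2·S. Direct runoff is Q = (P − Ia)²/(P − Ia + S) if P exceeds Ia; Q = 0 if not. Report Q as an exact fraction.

Q = 30636551089/8016790300 in ≈ 3.822 in

NRCS table: residential, 1/2-acre lots, soil group D → CN(II) = 85
CN(III) from CN(II)=85: (23·85)/(10 + 0.13·85) = 39100/421 ≈ 92.874
Max retention: S = 1000/(39100/421) − 10 = 300/391 in (≈ 0.767 in)
Ia = 0.2S: 0.2·0.767 = 0.153 in (exactly 60/391)
P − Ia = 4.630 − 0.153 = 175033/39100 ≈ 4.477 in (> 0, runoff occurs)
Q: (175033/39100)² ÷ (205033/39100) = 30636551089/8016790300 in (≈ 3.822 in)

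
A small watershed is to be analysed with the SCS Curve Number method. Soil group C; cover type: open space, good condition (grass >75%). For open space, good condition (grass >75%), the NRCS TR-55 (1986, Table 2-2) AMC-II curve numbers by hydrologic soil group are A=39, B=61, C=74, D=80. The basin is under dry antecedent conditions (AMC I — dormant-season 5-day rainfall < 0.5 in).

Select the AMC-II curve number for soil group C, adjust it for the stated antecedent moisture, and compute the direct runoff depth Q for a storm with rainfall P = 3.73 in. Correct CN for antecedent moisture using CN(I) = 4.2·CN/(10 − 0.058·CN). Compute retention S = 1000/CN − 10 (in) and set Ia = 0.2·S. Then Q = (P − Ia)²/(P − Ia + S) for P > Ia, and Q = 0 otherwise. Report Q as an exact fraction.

NRCS table: open space, good condition (grass >75%), soil group C → CN(II) = 74
CN(I) from CN(II)=74: (4.2·74)/(10 − 0.058·74) = 77700/1427 ≈ 54.450
S = 1000/(77700/1427) − 10 = 6500/777 in ≈ 8.366 in
Ia = 0.2S: 0.2·8.366 = 1.673 in (exactly 1300/777)
Since P=3.730 > Ia=1.673: effective rainfall P−Ia = 159821/77700 in
Q = (159821/77700)²/((159821/77700) + 6500/777) = (25542752041/6037290000)/(809821/77700) = 25542752041/62923091700 in ≈ 0.406 in

Q = 25542752041/62923091700 in ≈ 0.406 in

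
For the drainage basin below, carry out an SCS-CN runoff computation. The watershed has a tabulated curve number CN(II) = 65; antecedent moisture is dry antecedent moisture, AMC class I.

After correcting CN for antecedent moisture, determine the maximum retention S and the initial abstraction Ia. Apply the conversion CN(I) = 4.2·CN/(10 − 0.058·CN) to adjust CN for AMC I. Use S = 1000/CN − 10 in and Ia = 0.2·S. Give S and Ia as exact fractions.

S = 500/39 in ≈ 12.821 in; Ia = 100/39 in ≈ 2.564 in

Adjust CN=65 to AMC I: 4.2·65/(10 − 0.058·65) → 273 ÷ (623/100) = 3900/89 ≈ 43.820
Max retention: S = 1000/(3900/89) − 10 = 500/39 in (≈ 12.821 in)
Ia = 0.2S: 0.2·12.821 = 2.564 in (exactly 100/39)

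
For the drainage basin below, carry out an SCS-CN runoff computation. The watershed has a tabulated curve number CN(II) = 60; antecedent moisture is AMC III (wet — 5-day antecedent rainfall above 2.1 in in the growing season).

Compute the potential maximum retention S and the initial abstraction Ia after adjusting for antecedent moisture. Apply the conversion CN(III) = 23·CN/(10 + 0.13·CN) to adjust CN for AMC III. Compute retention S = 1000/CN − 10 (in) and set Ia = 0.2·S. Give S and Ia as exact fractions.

S = 200/69 in ≈ 2.899 in; Ia = 40/69 in ≈ 0.580 in

Wet (AMC III): CN(III) = 23·60/(10 + 0.13·60) = 1380/(89/5) = 6900/89 ≈ 77.528
Retention S: 1000/CN − 10 with CN=77.528 → S = 200/69 ≈ 2.899 in
Initial abstraction Ia = S/5 = (200/69)/5 = 40/69 ≈ 0.580 in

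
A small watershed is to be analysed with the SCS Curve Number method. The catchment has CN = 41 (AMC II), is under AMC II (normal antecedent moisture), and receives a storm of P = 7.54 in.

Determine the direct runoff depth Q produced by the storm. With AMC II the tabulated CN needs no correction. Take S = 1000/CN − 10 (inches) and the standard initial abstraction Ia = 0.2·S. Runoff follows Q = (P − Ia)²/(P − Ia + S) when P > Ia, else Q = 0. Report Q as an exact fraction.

Q = 91336249/80066850 in ≈ 1.141 in

AMC II — tabulated CN = 41 applies directly.
S = 1000/41 − 10 = 590/41 in ≈ 14.390 in
Ia = 0.2·(590/41) = 118/41 in ≈ 2.878 in
P − Ia = 7.540 − 2.878 = 9557/2050 ≈ 4.662 in (> 0, runoff occurs)
Q: (9557/2050)² ÷ (39057/2050) = 91336249/80066850 in (≈ 1.141 in)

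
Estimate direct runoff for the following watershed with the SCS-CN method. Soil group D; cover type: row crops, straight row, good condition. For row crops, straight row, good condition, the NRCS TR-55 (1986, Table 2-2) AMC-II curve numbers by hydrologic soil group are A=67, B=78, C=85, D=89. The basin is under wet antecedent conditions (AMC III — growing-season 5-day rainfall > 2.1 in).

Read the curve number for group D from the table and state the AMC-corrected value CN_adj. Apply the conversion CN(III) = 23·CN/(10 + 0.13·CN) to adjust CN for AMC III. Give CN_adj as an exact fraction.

NRCS table: row crops, straight row, good condition, soil group D → CN(II) = 89
CN(III) from CN(II)=89: (23·89)/(10 + 0.13·89) = 204700/2157 ≈ 94.900

CN_adj = 204700/2157 ≈ 94.900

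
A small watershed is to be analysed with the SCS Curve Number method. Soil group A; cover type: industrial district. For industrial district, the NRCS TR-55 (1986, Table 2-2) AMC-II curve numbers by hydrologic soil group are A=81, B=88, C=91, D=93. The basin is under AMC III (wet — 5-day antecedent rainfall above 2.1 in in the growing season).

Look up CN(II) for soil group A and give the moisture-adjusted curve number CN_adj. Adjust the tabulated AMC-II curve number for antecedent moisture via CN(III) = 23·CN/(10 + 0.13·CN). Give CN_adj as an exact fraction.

NRCS table: industrial district, soil group A → CN(II) = 81
Wet (AMC III): CN(III) = 23·81/(10 + 0.13·81) = 1863/(2053/100) = 186300/2053 ≈ 90.745

CN_adj = 186300/2053 ≈ 90.745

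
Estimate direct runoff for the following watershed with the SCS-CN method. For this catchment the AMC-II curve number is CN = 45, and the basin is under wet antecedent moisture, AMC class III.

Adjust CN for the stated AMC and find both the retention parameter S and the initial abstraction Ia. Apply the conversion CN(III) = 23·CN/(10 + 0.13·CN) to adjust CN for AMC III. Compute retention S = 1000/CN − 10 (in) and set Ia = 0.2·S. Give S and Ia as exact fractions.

S = 1100/207 in ≈ 5.314 in; Ia = 220/207 in ≈ 1.063 in

Adjust CN=45 to AMC III: 23·45/(10 + 0.13·45) → 1035 ÷ (317/20) = 20700/317 ≈ 65.300
Retention S: 1000/CN − 10 with CN=65.300 → S = 1100/207 ≈ 5.314 in
Ia = 0.2S: 0.2·5.314 = 1.063 in (exactly 220/207)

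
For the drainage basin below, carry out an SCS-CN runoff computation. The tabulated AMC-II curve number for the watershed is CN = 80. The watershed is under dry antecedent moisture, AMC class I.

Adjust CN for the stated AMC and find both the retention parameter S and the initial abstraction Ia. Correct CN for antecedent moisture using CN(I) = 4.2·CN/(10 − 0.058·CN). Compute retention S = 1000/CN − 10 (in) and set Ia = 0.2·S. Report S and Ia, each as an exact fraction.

S = 125/21 in ≈ 5.952 in; Ia = 25/21 in ≈ 1.190 in

Dry (AMC I): CN(I) = 4.2·80/(10 − 0.058·80) = 336/(134/25) = 4200/67 ≈ 62.687
Retention S: 1000/CN − 10 with CN=62.687 → S = 125/21 ≈ 5.952 in
Ia = 0.2S: 0.2·5.952 = 1.190 in (exactly 25/21)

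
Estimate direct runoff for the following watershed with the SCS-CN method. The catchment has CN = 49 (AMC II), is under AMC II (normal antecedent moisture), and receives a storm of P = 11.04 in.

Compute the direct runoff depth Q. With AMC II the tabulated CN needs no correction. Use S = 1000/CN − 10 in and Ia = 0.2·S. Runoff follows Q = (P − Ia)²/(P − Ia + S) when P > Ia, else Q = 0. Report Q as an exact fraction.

Q = 3345241/807275 in ≈ 4.144 in

Average conditions: CN = 49 (no AMC adjustment).
Max retention: S = 1000/49 − 10 = 510/49 in (≈ 10.408 in)
Ia = 0.2S: 0.2·10.408 = 2.082 in (exactly 102/49)
Since P=11.040 > Ia=2.082: effective rainfall P−Ia = 10974/1225 in
Q = (10974/1225)²/((10974/1225) + 510/49) = (120428676/1500625)/(23724/1225) = 3345241/807275 in ≈ 4.144 in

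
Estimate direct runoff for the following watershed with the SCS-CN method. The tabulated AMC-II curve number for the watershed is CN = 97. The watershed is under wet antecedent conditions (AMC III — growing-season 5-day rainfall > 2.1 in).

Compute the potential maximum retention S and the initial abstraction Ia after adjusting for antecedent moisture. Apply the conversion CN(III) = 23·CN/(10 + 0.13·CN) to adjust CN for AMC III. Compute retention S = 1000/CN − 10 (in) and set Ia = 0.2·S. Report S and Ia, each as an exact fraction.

Wet (AMC III): CN(III) = 23·97/(10 + 0.13·97) = 2231/(2261/100) = 223100/2261 ≈ 98.673
S = 1000/(223100/2261) − 10 = 300/2231 in ≈ 0.134 in
Ia = 0.2·(300/2231) = 60/2231 in ≈ 0.027 in

S = 300/2231 in ≈ 0.134 in; Ia = 60/2231 in ≈ 0.027 in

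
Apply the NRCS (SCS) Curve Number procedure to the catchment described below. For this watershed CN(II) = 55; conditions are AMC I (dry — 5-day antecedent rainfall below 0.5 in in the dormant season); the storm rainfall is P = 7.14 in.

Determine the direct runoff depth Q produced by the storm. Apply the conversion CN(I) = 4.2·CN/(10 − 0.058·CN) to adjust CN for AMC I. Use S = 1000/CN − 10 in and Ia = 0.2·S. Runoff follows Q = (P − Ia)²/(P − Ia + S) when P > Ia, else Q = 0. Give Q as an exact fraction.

Dry (AMC I): CN(I) = 4.2·55/(10 − 0.058·55) = 231/(681/100) = 7700/227 ≈ 33.921
S = 1000/(7700/227) − 10 = 1500/77 in ≈ 19.481 in
Ia = 0.2S: 0.2·19.481 = 3.896 in (exactly 300/77)
Since P=7.140 > Ia=3.896: effective rainfall P−Ia = 12489/3850 in
Q: (12489/3850)² ÷ (87489/3850) = 17330569/37425850 in (≈ 0.463 in)

Q = 17330569/37425850 in ≈ 0.463 in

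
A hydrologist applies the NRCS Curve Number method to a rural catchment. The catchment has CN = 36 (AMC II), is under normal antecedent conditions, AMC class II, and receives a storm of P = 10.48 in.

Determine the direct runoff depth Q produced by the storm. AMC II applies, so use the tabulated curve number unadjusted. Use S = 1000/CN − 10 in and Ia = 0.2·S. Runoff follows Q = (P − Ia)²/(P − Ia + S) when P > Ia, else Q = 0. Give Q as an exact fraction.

CN(II) = 36; AMC II needs no correction.
Retention S: 1000/CN − 10 with CN=36.000 → S = 160/9 ≈ 17.778 in
Ia = 0.2·(160/9) = 32/9 in ≈ 3.556 in
P − Ia = 10.480 − 3.556 = 1558/225 ≈ 6.924 in (> 0, runoff occurs)
Q = (1558/225)²/((1558/225) + 160/9) = (2427364/50625)/(5558/225) = 1213682/625275 in ≈ 1.941 in

Q = 1213682/625275 in ≈ 1.941 in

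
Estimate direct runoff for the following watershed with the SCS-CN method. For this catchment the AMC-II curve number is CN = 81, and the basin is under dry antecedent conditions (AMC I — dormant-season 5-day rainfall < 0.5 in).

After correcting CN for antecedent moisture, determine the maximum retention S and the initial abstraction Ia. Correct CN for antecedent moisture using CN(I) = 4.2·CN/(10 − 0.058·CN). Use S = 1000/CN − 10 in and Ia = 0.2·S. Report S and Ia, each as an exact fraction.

Adjust CN=81 to AMC I: 4.2·81/(10 − 0.058·81) → (1701/5) ÷ (2651/500) = 170100/2651 ≈ 64.164
S = 1000/(170100/2651) − 10 = 9500/1701 in ≈ 5.585 in
Ia = 0.2·(9500/1701) = 1900/1701 in ≈ 1.117 in

S = 9500/1701 in ≈ 5.585 in; Ia = 1900/1701 in ≈ 1.117 in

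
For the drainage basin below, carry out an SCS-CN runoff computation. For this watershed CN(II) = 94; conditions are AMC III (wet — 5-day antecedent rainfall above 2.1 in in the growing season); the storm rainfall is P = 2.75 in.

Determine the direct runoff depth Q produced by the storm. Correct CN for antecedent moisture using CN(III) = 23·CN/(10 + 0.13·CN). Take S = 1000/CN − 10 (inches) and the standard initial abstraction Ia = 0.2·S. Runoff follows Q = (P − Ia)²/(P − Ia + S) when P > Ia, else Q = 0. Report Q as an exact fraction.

Q = 135745801/55567724 in ≈ 2.443 in

CN(III) from CN(II)=94: (23·94)/(10 + 0.13·94) = 108100/1111 ≈ 97.300
Max retention: S = 1000/(108100/1111) − 10 = 300/1081 in (≈ 0.278 in)
Ia = 0.2·(300/1081) = 60/1081 in ≈ 0.056 in
Excess rainfall: 2.750 − 0.056 = 2.694 in; P > Ia so Q > 0
Q = (11651/4324)²/((11651/4324) + 300/1081) = (135745801/18696976)/(12851/4324) = 135745801/55567724 in ≈ 2.443 in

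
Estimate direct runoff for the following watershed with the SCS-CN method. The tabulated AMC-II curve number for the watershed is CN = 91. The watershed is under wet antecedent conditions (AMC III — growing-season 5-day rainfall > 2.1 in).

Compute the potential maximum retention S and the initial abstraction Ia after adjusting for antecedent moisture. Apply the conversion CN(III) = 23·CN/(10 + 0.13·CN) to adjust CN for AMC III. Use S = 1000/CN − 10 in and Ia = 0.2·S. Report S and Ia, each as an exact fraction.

CN(III) from CN(II)=91: (23·91)/(10 + 0.13·91) = 209300/2183 ≈ 95.877
Retention S: 1000/CN − 10 with CN=95.877 → S = 900/2093 ≈ 0.430 in
Ia = 0.2·(900/2093) = 180/2093 in ≈ 0.086 in

S = 900/2093 in ≈ 0.430 in; Ia = 180/2093 in ≈ 0.086 in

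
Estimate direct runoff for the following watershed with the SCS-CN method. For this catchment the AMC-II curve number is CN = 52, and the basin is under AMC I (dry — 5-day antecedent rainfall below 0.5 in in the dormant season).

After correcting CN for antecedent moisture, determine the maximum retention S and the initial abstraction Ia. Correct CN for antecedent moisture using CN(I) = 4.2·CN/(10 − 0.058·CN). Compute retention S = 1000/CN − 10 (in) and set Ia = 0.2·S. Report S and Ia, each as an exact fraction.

Dry (AMC I): CN(I) = 4.2·52/(10 − 0.058·52) = (1092/5)/(873/125) = 9100/291 ≈ 31.271
Retention S: 1000/CN − 10 with CN=31.271 → S = 2000/91 ≈ 21.978 in
Ia = 0.2S: 0.2·21.978 = 4.396 in (exactly 400/91)

S = 2000/91 in ≈ 21.978 in; Ia = 400/91 in ≈ 4.396 in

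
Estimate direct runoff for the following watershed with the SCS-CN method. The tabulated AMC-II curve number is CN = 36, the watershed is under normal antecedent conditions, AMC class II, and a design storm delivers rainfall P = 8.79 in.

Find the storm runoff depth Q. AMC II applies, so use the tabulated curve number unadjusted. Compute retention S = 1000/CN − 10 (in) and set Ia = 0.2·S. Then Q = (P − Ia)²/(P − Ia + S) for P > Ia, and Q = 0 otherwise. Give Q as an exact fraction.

Q = 22193521/18639900 in ≈ 1.191 in

CN(II) = 36; AMC II needs no correction.
Max retention: S = 1000/36 − 10 = 160/9 in (≈ 17.778 in)
Ia = 0.2·(160/9) = 32/9 in ≈ 3.556 in
Excess rainfall: 8.790 − 3.556 = 5.234 in; P > Ia so Q > 0
Runoff Q = (P−Ia)²/(P−Ia+S) = (5.234)²/(5.234+17.778) = 22193521/18639900 ≈ 1.191 in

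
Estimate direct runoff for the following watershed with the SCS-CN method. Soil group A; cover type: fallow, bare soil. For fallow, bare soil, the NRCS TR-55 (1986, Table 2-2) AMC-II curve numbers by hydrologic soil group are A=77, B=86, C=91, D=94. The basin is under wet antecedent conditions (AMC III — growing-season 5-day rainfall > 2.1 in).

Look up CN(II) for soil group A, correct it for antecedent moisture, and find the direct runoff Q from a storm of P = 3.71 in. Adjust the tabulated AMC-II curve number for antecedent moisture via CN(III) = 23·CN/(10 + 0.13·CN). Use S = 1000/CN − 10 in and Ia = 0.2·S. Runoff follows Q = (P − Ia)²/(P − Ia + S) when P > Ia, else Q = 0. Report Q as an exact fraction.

NRCS table: fallow, bare soil, soil group A → CN(II) = 77
Adjust CN=77 to AMC III: 23·77/(10 + 0.13·77) → 1771 ÷ (2001/100) = 7700/87 ≈ 88.506
Retention S: 1000/CN − 10 with CN=88.506 → S = 100/77 ≈ 1.299 in
Initial abstraction Ia = S/5 = (100/77)/5 = 20/77 ≈ 0.260 in
Excess rainfall: 3.710 − 0.260 = 3.450 in; P > Ia so Q > 0
Q: (26567/7700)² ÷ (36567/7700) = 705805489/281565900 in (≈ 2.507 in)

Q = 705805489/281565900 in ≈ 2.507 in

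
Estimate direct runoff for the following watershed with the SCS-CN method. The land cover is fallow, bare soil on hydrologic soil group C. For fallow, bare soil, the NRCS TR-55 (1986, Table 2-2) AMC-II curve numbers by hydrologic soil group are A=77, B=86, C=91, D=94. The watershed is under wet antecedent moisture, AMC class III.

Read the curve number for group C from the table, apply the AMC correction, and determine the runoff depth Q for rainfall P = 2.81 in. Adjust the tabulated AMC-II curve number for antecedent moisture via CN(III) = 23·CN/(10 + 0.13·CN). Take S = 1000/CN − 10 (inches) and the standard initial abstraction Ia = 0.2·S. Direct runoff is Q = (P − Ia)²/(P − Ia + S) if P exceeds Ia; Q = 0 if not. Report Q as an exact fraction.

NRCS table: fallow, bare soil, soil group C → CN(II) = 91
Wet (AMC III): CN(III) = 23·91/(10 + 0.13·91) = 2093/(2183/100) = 209300/2183 ≈ 95.877
S = 1000/(209300/2183) − 10 = 900/2093 in ≈ 0.430 in
Ia = 0.2·(900/2093) = 180/2093 in ≈ 0.086 in
Excess rainfall: 2.810 − 0.086 = 2.724 in; P > Ia so Q > 0
Q: (570133/209300)² ÷ (660133/209300) = 325051637689/138165836900 in (≈ 2.353 in)

Q = 325051637689/138165836900 in ≈ 2.353 in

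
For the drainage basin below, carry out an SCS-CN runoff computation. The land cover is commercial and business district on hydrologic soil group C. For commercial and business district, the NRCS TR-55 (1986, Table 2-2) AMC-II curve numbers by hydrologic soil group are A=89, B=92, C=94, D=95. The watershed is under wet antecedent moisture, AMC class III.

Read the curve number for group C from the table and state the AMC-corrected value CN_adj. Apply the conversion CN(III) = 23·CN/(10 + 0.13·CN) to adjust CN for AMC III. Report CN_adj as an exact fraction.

CN_adj = 108100/1111 ≈ 97.300

NRCS table: commercial and business district, soil group C → CN(II) = 94
Adjust CN=94 to AMC III: 23·94/(10 + 0.13·94) → 2162 ÷ (1111/50) = 108100/1111 ≈ 97.300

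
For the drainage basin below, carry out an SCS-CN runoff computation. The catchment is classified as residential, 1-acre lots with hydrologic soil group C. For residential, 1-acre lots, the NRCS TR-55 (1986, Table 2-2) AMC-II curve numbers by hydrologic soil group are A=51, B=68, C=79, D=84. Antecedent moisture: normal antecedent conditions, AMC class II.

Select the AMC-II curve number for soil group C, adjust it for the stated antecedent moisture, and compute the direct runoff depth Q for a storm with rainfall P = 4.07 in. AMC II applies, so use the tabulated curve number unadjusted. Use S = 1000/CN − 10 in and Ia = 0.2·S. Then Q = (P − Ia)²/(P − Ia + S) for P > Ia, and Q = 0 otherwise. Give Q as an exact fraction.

NRCS table: residential, 1-acre lots, soil group C → CN(II) = 79
AMC II — tabulated CN = 79 applies directly.
Retention S: 1000/CN − 10 with CN=79.000 → S = 210/79 ≈ 2.658 in
Ia = 0.2·(210/79) = 42/79 in ≈ 0.532 in
P − Ia = 4.070 − 0.532 = 27953/7900 ≈ 3.538 in (> 0, runoff occurs)
Q: (27953/7900)² ÷ (48953/7900) = 781370209/386728700 in (≈ 2.020 in)

Q = 781370209/386728700 in ≈ 2.020 in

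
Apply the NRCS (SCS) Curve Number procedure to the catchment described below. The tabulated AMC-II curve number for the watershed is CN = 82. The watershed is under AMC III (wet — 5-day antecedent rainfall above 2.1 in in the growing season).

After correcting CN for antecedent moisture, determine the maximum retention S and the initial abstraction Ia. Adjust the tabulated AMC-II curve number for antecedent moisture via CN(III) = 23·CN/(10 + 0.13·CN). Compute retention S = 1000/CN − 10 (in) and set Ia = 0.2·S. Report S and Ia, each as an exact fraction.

S = 900/943 in ≈ 0.954 in; Ia = 180/943 in ≈ 0.191 in

Adjust CN=82 to AMC III: 23·82/(10 + 0.13·82) → 1886 ÷ (1033/50) = 94300/1033 ≈ 91.288
Retention S: 1000/CN − 10 with CN=91.288 → S = 900/943 ≈ 0.954 in
Ia = 0.2S: 0.2·0.954 = 0.191 in (exactly 180/943)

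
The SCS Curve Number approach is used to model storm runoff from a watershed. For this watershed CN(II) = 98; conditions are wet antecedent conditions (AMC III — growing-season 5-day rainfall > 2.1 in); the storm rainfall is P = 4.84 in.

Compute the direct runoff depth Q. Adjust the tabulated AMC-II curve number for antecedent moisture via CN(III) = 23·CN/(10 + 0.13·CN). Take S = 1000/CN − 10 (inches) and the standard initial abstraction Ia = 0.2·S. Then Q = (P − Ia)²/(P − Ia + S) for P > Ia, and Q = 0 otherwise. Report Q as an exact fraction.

Adjust CN=98 to AMC III: 23·98/(10 + 0.13·98) → 2254 ÷ (1137/50) = 112700/1137 ≈ 99.120
Retention S: 1000/CN − 10 with CN=99.120 → S = 100/1127 ≈ 0.089 in
Ia = 0.2·(100/1127) = 20/1127 in ≈ 0.018 in
Excess rainfall: 4.840 − 0.018 = 4.822 in; P > Ia so Q > 0
Q = (135867/28175)²/((135867/28175) + 100/1127) = (18459841689/793830625)/(138367/28175) = 18459841689/3898490225 in ≈ 4.735 in

Q = 18459841689/3898490225 in ≈ 4.735 in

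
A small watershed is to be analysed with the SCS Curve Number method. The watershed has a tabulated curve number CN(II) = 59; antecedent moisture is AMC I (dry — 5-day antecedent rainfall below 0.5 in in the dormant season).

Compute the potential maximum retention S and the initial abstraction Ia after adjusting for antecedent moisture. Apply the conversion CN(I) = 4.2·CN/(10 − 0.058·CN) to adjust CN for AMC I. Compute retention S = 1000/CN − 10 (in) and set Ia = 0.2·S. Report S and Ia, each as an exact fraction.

Dry (AMC I): CN(I) = 4.2·59/(10 − 0.058·59) = (1239/5)/(3289/500) = 123900/3289 ≈ 37.671
S = 1000/(123900/3289) − 10 = 20500/1239 in ≈ 16.546 in
Ia = 0.2·(20500/1239) = 4100/1239 in ≈ 3.309 in

S = 20500/1239 in ≈ 16.546 in; Ia = 4100/1239 in ≈ 3.309 in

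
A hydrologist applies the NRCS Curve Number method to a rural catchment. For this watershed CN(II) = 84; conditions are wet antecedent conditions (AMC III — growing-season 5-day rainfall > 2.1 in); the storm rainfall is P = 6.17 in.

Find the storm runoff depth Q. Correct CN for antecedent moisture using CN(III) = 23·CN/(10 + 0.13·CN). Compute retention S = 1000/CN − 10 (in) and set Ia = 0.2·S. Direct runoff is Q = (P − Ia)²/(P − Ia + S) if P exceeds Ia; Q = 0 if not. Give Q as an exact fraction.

Wet (AMC III): CN(III) = 23·84/(10 + 0.13·84) = 1932/(523/25) = 48300/523 ≈ 92.352
Max retention: S = 1000/(48300/523) − 10 = 400/483 in (≈ 0.828 in)
Ia = 0.2S: 0.2·0.828 = 0.166 in (exactly 80/483)
Since P=6.170 > Ia=0.166: effective rainfall P−Ia = 290011/48300 in
Q: (290011/48300)² ÷ (330011/48300) = 84106380121/15939531300 in (≈ 5.277 in)

Q = 84106380121/15939531300 in ≈ 5.277 in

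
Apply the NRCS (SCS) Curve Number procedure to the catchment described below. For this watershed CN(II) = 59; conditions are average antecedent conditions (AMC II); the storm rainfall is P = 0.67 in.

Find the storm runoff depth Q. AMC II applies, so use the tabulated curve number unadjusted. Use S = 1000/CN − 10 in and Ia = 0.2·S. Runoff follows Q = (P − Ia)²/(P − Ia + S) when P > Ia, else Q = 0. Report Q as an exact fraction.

AMC II — tabulated CN = 59 applies directly.
Retention S: 1000/CN − 10 with CN=59.000 → S = 410/59 ≈ 6.949 in
Ia = 0.2·(410/59) = 82/59 in ≈ 1.390 in
P = 0.670 ≤ Ia = 1.390 in: entire storm abstracted, Q = 0.

Q = 0 in ≈ 0.000 in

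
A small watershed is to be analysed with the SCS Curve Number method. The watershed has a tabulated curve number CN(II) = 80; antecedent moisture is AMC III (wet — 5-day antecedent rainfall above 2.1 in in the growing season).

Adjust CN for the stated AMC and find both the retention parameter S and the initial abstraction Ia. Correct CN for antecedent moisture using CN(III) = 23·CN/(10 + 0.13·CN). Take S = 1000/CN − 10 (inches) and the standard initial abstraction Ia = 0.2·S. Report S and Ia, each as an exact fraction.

Wet (AMC III): CN(III) = 23·80/(10 + 0.13·80) = 1840/(102/5) = 4600/51 ≈ 90.196
Max retention: S = 1000/(4600/51) − 10 = 25/23 in (≈ 1.087 in)
Ia = 0.2·(25/23) = 5/23 in ≈ 0.217 in

S = 25/23 in ≈ 1.087 in; Ia = 5/23 in ≈ 0.217 in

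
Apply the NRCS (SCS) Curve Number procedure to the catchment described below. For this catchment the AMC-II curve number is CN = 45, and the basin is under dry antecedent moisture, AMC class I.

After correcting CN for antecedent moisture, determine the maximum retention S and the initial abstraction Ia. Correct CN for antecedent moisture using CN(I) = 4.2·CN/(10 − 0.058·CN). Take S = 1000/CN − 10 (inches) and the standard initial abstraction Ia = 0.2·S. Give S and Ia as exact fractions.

Adjust CN=45 to AMC I: 4.2·45/(10 − 0.058·45) → 189 ÷ (739/100) = 18900/739 ≈ 25.575
Retention S: 1000/CN − 10 with CN=25.575 → S = 5500/189 ≈ 29.101 in
Initial abstraction Ia = S/5 = (5500/189)/5 = 1100/189 ≈ 5.820 in

S = 5500/189 in ≈ 29.101 in; Ia = 1100/189 in ≈ 5.820 in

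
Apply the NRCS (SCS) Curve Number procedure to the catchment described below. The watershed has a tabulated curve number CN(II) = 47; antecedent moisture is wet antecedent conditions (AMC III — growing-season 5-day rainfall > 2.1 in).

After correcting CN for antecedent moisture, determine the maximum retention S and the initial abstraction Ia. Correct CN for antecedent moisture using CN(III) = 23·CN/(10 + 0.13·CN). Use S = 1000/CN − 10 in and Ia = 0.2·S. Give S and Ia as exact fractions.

S = 5300/1081 in ≈ 4.903 in; Ia = 1060/1081 in ≈ 0.981 in

CN(III) from CN(II)=47: (23·47)/(10 + 0.13·47) = 108100/1611 ≈ 67.101
Retention S: 1000/CN − 10 with CN=67.101 → S = 5300/1081 ≈ 4.903 in
Ia = 0.2S: 0.2·4.903 = 0.981 in (exactly 1060/1081)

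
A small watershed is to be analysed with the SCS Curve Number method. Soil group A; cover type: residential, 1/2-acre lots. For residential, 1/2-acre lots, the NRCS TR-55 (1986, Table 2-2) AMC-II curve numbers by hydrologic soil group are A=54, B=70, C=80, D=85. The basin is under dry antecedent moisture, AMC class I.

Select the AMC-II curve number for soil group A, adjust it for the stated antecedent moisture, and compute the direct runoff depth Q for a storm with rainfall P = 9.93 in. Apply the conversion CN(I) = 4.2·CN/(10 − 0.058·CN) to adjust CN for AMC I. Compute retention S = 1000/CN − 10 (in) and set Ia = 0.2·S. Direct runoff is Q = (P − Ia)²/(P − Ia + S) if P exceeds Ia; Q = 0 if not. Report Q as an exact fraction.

Q = 110909646961/84087857700 in ≈ 1.319 in

NRCS table: residential, 1/2-acre lots, soil group A → CN(II) = 54
Adjust CN=54 to AMC I: 4.2·54/(10 − 0.058·54) → (1134/5) ÷ (1717/250) = 56700/1717 ≈ 33.023
S = 1000/(56700/1717) − 10 = 11500/567 in ≈ 20.282 in
Ia = 0.2·(11500/567) = 2300/567 in ≈ 4.056 in
Excess rainfall: 9.930 − 4.056 = 5.874 in; P > Ia so Q > 0
Q = (333031/56700)²/((333031/56700) + 11500/567) = (110909646961/3214890000)/(1483031/56700) = 110909646961/84087857700 in ≈ 1.319 in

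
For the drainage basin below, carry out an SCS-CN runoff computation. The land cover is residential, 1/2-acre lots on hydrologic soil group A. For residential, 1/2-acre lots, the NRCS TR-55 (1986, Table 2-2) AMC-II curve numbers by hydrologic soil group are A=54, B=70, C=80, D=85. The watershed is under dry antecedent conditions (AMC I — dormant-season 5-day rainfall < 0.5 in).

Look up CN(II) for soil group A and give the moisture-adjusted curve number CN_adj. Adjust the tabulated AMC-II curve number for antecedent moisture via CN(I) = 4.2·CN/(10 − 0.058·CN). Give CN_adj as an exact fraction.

CN_adj = 56700/1717 ≈ 33.023

NRCS table: residential, 1/2-acre lots, soil group A → CN(II) = 54
CN(I) from CN(II)=54: (4.2·54)/(10 − 0.058·54) = 56700/1717 ≈ 33.023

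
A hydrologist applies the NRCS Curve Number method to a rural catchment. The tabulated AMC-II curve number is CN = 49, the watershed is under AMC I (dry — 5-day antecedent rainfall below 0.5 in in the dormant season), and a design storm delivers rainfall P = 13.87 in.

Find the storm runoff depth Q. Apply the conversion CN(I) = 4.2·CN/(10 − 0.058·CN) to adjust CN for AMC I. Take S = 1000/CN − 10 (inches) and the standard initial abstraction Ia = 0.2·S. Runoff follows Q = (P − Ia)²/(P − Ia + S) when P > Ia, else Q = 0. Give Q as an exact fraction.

CN(I) from CN(II)=49: (4.2·49)/(10 − 0.058·49) = 34300/1193 ≈ 28.751
Retention S: 1000/CN − 10 with CN=28.751 → S = 8500/343 ≈ 24.781 in
Ia = 0.2S: 0.2·24.781 = 4.956 in (exactly 1700/343)
Since P=13.870 > Ia=4.956: effective rainfall P−Ia = 305741/34300 in
Runoff Q = (P−Ia)²/(P−Ia+S) = (8.914)²/(8.914+24.781) = 93477559081/39641916300 ≈ 2.358 in

Q = 93477559081/39641916300 in ≈ 2.358 in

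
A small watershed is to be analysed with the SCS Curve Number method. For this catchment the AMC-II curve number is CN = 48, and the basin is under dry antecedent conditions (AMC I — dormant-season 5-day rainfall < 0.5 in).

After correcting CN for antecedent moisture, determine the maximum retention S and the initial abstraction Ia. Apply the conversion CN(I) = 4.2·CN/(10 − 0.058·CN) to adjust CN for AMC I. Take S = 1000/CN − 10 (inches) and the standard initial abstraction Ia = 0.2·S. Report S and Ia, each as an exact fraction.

Dry (AMC I): CN(I) = 4.2·48/(10 − 0.058·48) = (1008/5)/(902/125) = 12600/451 ≈ 27.938
S = 1000/(12600/451) − 10 = 1625/63 in ≈ 25.794 in
Initial abstraction Ia = S/5 = (1625/63)/5 = 325/63 ≈ 5.159 in

S = 1625/63 in ≈ 25.794 in; Ia = 325/63 in ≈ 5.159 in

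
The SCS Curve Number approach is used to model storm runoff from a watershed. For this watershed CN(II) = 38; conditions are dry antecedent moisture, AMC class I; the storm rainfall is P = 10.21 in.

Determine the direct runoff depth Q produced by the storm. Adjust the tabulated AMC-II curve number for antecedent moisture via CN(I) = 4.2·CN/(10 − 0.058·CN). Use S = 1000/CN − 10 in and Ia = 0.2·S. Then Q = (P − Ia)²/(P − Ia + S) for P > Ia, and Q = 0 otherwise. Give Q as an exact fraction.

CN(I) from CN(II)=38: (4.2·38)/(10 − 0.058·38) = 39900/1949 ≈ 20.472
S = 1000/(39900/1949) − 10 = 15500/399 in ≈ 38.847 in
Ia = 0.2·(15500/399) = 3100/399 in ≈ 7.769 in
Since P=10.210 > Ia=7.769: effective rainfall P−Ia = 97379/39900 in
Q: (97379/39900)² ÷ (1647379/39900) = 9482669641/65730422100 in (≈ 0.144 in)

Q = 9482669641/65730422100 in ≈ 0.144 in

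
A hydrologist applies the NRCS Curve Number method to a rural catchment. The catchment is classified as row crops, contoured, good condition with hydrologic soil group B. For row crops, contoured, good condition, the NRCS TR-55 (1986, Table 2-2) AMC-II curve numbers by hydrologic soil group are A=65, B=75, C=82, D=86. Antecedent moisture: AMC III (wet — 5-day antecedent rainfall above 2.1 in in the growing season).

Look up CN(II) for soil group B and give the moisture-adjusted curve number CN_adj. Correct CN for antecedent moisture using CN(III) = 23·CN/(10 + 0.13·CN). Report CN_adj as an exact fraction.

CN_adj = 6900/79 ≈ 87.342

NRCS table: row crops, contoured, good condition, soil group B → CN(II) = 75
Adjust CN=75 to AMC III: 23·75/(10 + 0.13·75) → 1725 ÷ (79/4) = 6900/79 ≈ 87.342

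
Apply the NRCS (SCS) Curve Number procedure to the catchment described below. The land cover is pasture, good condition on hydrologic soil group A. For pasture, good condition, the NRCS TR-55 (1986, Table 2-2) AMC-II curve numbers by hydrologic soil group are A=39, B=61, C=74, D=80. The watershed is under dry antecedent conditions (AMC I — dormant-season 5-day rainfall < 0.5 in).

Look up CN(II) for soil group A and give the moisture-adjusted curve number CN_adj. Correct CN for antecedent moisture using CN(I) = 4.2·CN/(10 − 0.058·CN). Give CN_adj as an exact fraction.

CN_adj = 81900/3869 ≈ 21.168

NRCS table: pasture, good condition, soil group A → CN(II) = 39
Dry (AMC I): CN(I) = 4.2·39/(10 − 0.058·39) = (819/5)/(3869/500) = 81900/3869 ≈ 21.168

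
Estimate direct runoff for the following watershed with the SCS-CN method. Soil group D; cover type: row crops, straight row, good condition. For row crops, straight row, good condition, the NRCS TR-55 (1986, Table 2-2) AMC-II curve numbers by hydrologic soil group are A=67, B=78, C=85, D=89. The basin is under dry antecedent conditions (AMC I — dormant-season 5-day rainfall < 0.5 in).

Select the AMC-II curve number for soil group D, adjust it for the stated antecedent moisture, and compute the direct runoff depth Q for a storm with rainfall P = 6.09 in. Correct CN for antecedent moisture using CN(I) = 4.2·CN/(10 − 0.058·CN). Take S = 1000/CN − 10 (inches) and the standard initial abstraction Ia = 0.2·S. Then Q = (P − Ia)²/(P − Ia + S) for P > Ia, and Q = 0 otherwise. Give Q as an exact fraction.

NRCS table: row crops, straight row, good condition, soil group D → CN(II) = 89
Dry (AMC I): CN(I) = 4.2·89/(10 − 0.058·89) = (1869/5)/(2419/500) = 186900/2419 ≈ 77.263
Max retention: S = 1000/(186900/2419) − 10 = 5500/1869 in (≈ 2.943 in)
Ia = 0.2S: 0.2·2.943 = 0.589 in (exactly 1100/1869)
Excess rainfall: 6.090 − 0.589 = 5.501 in; P > Ia so Q > 0
Runoff Q = (P−Ia)²/(P−Ia+S) = (5.501)²/(5.501+2.943) = 1057238424841/294969504900 ≈ 3.584 in

Q = 1057238424841/294969504900 in ≈ 3.584 in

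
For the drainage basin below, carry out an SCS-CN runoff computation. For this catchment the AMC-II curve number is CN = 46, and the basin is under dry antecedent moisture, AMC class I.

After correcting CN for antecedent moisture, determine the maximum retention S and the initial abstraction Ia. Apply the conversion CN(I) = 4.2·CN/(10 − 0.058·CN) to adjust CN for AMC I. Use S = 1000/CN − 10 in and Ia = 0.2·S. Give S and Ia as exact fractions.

Dry (AMC I): CN(I) = 4.2·46/(10 − 0.058·46) = (966/5)/(1833/250) = 16100/611 ≈ 26.350
Max retention: S = 1000/(16100/611) − 10 = 4500/161 in (≈ 27.950 in)
Initial abstraction Ia = S/5 = (4500/161)/5 = 900/161 ≈ 5.590 in

S = 4500/161 in ≈ 27.950 in; Ia = 900/161 in ≈ 5.590 in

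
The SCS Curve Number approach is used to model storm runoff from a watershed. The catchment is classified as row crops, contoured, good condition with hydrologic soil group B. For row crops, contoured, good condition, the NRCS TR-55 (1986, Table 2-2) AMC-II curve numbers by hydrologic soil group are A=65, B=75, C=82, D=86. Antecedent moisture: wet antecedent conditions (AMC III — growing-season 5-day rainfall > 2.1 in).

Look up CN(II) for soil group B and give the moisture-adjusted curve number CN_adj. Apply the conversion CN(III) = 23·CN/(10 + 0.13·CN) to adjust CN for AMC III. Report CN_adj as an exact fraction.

CN_adj = 6900/79 ≈ 87.342

NRCS table: row crops, contoured, good condition, soil group B → CN(II) = 75
Adjust CN=75 to AMC III: 23·75/(10 + 0.13·75) → 1725 ÷ (79/4) = 6900/79 ≈ 87.342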